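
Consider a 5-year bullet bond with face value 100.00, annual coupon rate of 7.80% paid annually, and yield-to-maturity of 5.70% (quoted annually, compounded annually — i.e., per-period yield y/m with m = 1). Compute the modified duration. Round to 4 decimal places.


Answer: Modified duration = 4.1230

Derivation:
Coupon per period c = face * coupon_rate / m = 7.800000
Periods per year m = 1; per-period yield y/m = 0.057000
Number of cashflows N = 5
Cashflows (t years, CF_t, discount factor 1/(1+y/m)^(m*t), PV):
  t = 1.0000: CF_t = 7.800000, DF = 0.946074, PV = 7.379376
  t = 2.0000: CF_t = 7.800000, DF = 0.895056, PV = 6.981434
  t = 3.0000: CF_t = 7.800000, DF = 0.846789, PV = 6.604952
  t = 4.0000: CF_t = 7.800000, DF = 0.801125, PV = 6.248772
  t = 5.0000: CF_t = 107.800000, DF = 0.757923, PV = 81.704095
Price P = sum_t PV_t = 108.918628
First compute Macaulay numerator sum_t t * PV_t:
  t * PV_t at t = 1.0000: 7.379376
  t * PV_t at t = 2.0000: 13.962868
  t * PV_t at t = 3.0000: 19.814855
  t * PV_t at t = 4.0000: 24.995087
  t * PV_t at t = 5.0000: 408.520475
Macaulay duration D = 474.672660 / 108.918628 = 4.358048
Modified duration = D / (1 + y/m) = 4.358048 / (1 + 0.057000) = 4.123035


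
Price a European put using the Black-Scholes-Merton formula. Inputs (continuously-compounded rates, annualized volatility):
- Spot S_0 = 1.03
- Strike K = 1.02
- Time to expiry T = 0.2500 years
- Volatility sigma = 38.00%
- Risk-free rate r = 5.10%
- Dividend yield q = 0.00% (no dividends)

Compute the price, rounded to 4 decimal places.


Answer: Price = 0.0662

Derivation:
d1 = (ln(S/K) + (r - q + 0.5*sigma^2) * T) / (sigma * sqrt(T)) = 0.21345355
d2 = d1 - sigma * sqrt(T) = 0.02345355
exp(-rT) = 0.98733094; exp(-qT) = 1.00000000
P = K * exp(-rT) * N(-d2) - S_0 * exp(-qT) * N(-d1)
N(-d1) = 0.41548661; N(-d2) = 0.49064424
P = 1.0200 * 0.98733094 * 0.49064424 - 1.0300 * 1.00000000 * 0.41548661 = 0.0662


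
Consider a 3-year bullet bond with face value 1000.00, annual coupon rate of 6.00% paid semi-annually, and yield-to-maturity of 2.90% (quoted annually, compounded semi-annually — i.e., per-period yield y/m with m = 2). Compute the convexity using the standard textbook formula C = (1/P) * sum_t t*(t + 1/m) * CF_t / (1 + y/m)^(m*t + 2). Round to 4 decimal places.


Answer: Convexity = 9.2977

Derivation:
Coupon per period c = face * coupon_rate / m = 30.000000
Periods per year m = 2; per-period yield y/m = 0.014500
Number of cashflows N = 6
Cashflows (t years, CF_t, discount factor 1/(1+y/m)^(m*t), PV):
  t = 0.5000: CF_t = 30.000000, DF = 0.985707, PV = 29.571217
  t = 1.0000: CF_t = 30.000000, DF = 0.971619, PV = 29.148563
  t = 1.5000: CF_t = 30.000000, DF = 0.957732, PV = 28.731950
  t = 2.0000: CF_t = 30.000000, DF = 0.944043, PV = 28.321291
  t = 2.5000: CF_t = 30.000000, DF = 0.930550, PV = 27.916502
  t = 3.0000: CF_t = 1030.000000, DF = 0.917250, PV = 944.767438
Price P = sum_t PV_t = 1088.456961
Convexity numerator sum_t t*(t + 1/m) * CF_t / (1+y/m)^(m*t + 2):
  t = 0.5000: term = 14.365975
  t = 1.0000: term = 42.481937
  t = 1.5000: term = 83.749506
  t = 2.0000: term = 137.587491
  t = 2.5000: term = 203.431480
  t = 3.0000: term = 9638.514673
Convexity = (1/P) * sum = 10120.131061 / 1088.456961 = 9.297686


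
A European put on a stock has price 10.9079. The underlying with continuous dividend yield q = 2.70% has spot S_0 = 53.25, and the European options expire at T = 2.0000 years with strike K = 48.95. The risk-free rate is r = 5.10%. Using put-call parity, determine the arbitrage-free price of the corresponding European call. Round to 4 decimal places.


Put-call parity: C - P = S_0 * exp(-qT) - K * exp(-rT).
S_0 * exp(-qT) = 53.2500 * 0.94743211 = 50.45075967
K * exp(-rT) = 48.9500 * 0.90302955 = 44.20329655
C = P + S*exp(-qT) - K*exp(-rT)
C = 10.9079 + 50.45075967 - 44.20329655 = 17.1554

Answer: Call price = 17.1554


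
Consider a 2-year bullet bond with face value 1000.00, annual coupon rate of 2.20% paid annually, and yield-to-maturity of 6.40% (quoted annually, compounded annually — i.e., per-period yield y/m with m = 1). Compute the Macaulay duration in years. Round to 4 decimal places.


Coupon per period c = face * coupon_rate / m = 22.000000
Periods per year m = 1; per-period yield y/m = 0.064000
Number of cashflows N = 2
Cashflows (t years, CF_t, discount factor 1/(1+y/m)^(m*t), PV):
  t = 1.0000: CF_t = 22.000000, DF = 0.939850, PV = 20.676692
  t = 2.0000: CF_t = 1022.000000, DF = 0.883317, PV = 902.750297
Price P = sum_t PV_t = 923.426989
Macaulay numerator sum_t t * PV_t:
  t * PV_t at t = 1.0000: 20.676692
  t * PV_t at t = 2.0000: 1805.500594
Macaulay duration D = (sum_t t * PV_t) / P = 1826.177285 / 923.426989 = 1.977609

Answer: Macaulay duration = 1.9776 years


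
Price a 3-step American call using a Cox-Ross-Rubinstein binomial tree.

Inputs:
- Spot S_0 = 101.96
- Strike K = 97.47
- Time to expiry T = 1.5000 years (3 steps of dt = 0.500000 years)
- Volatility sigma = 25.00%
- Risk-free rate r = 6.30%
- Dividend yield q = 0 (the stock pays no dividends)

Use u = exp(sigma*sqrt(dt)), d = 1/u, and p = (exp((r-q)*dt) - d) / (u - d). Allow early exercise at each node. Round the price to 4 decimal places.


dt = T/N = 0.500000
u = exp(sigma*sqrt(dt)) = 1.193365; d = 1/u = 0.837967
p = (exp((r-q)*dt) - d) / (u - d) = 0.545964
Discount per step: exp(-r*dt) = 0.968991
Stock lattice S(k, i) with i counting down-moves:
  k=0: S(0,0) = 101.9600
  k=1: S(1,0) = 121.6755; S(1,1) = 85.4391
  k=2: S(2,0) = 145.2032; S(2,1) = 101.9600; S(2,2) = 71.5951
  k=3: S(3,0) = 173.2803; S(3,1) = 121.6755; S(3,2) = 85.4391; S(3,3) = 59.9944
Terminal payoffs V(N, i) = max(S_T - K, 0):
  V(3,0) = 75.810326; V(3,1) = 24.205453; V(3,2) = 0.000000; V(3,3) = 0.000000
Backward induction: V(k, i) = exp(-r*dt) * [p * V(k+1, i) + (1-p) * V(k+1, i+1)]; then take max(V_cont, immediate exercise) for American.
  V(2,0) = exp(-r*dt) * [p*75.810326 + (1-p)*24.205453] = 50.755627; exercise = 47.733175; V(2,0) = max -> 50.755627
  V(2,1) = exp(-r*dt) * [p*24.205453 + (1-p)*0.000000] = 12.805521; exercise = 4.490000; V(2,1) = max -> 12.805521
  V(2,2) = exp(-r*dt) * [p*0.000000 + (1-p)*0.000000] = 0.000000; exercise = 0.000000; V(2,2) = max -> 0.000000
  V(1,0) = exp(-r*dt) * [p*50.755627 + (1-p)*12.805521] = 32.485352; exercise = 24.205453; V(1,0) = max -> 32.485352
  V(1,1) = exp(-r*dt) * [p*12.805521 + (1-p)*0.000000] = 6.774563; exercise = 0.000000; V(1,1) = max -> 6.774563
  V(0,0) = exp(-r*dt) * [p*32.485352 + (1-p)*6.774563] = 20.166387; exercise = 4.490000; V(0,0) = max -> 20.166387

Answer: Price = V(0,0) = 20.1664


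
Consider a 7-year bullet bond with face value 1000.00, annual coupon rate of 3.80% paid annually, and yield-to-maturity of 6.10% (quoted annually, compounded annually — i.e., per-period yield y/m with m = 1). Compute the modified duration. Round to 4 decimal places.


Coupon per period c = face * coupon_rate / m = 38.000000
Periods per year m = 1; per-period yield y/m = 0.061000
Number of cashflows N = 7
Cashflows (t years, CF_t, discount factor 1/(1+y/m)^(m*t), PV):
  t = 1.0000: CF_t = 38.000000, DF = 0.942507, PV = 35.815269
  t = 2.0000: CF_t = 38.000000, DF = 0.888320, PV = 33.756144
  t = 3.0000: CF_t = 38.000000, DF = 0.837247, PV = 31.815404
  t = 4.0000: CF_t = 38.000000, DF = 0.789112, PV = 29.986243
  t = 5.0000: CF_t = 38.000000, DF = 0.743743, PV = 28.262246
  t = 6.0000: CF_t = 38.000000, DF = 0.700983, PV = 26.637367
  t = 7.0000: CF_t = 1038.000000, DF = 0.660682, PV = 685.787660
Price P = sum_t PV_t = 872.060333
First compute Macaulay numerator sum_t t * PV_t:
  t * PV_t at t = 1.0000: 35.815269
  t * PV_t at t = 2.0000: 67.512288
  t * PV_t at t = 3.0000: 95.446213
  t * PV_t at t = 4.0000: 119.944973
  t * PV_t at t = 5.0000: 141.311232
  t * PV_t at t = 6.0000: 159.824202
  t * PV_t at t = 7.0000: 4800.513620
Macaulay duration D = 5420.367795 / 872.060333 = 6.215588
Modified duration = D / (1 + y/m) = 6.215588 / (1 + 0.061000) = 5.858236

Answer: Modified duration = 5.8582


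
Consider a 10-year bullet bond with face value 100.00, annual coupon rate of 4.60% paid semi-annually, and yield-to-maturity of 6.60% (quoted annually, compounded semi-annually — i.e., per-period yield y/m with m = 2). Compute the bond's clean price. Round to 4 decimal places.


Coupon per period c = face * coupon_rate / m = 2.300000
Periods per year m = 2; per-period yield y/m = 0.033000
Number of cashflows N = 20
Cashflows (t years, CF_t, discount factor 1/(1+y/m)^(m*t), PV):
  t = 0.5000: CF_t = 2.300000, DF = 0.968054, PV = 2.226525
  t = 1.0000: CF_t = 2.300000, DF = 0.937129, PV = 2.155397
  t = 1.5000: CF_t = 2.300000, DF = 0.907192, PV = 2.086541
  t = 2.0000: CF_t = 2.300000, DF = 0.878211, PV = 2.019885
  t = 2.5000: CF_t = 2.300000, DF = 0.850156, PV = 1.955358
  t = 3.0000: CF_t = 2.300000, DF = 0.822997, PV = 1.892892
  t = 3.5000: CF_t = 2.300000, DF = 0.796705, PV = 1.832422
  t = 4.0000: CF_t = 2.300000, DF = 0.771254, PV = 1.773884
  t = 4.5000: CF_t = 2.300000, DF = 0.746616, PV = 1.717216
  t = 5.0000: CF_t = 2.300000, DF = 0.722764, PV = 1.662358
  t = 5.5000: CF_t = 2.300000, DF = 0.699675, PV = 1.609253
  t = 6.0000: CF_t = 2.300000, DF = 0.677323, PV = 1.557844
  t = 6.5000: CF_t = 2.300000, DF = 0.655686, PV = 1.508077
  t = 7.0000: CF_t = 2.300000, DF = 0.634739, PV = 1.459901
  t = 7.5000: CF_t = 2.300000, DF = 0.614462, PV = 1.413263
  t = 8.0000: CF_t = 2.300000, DF = 0.594833, PV = 1.368115
  t = 8.5000: CF_t = 2.300000, DF = 0.575830, PV = 1.324410
  t = 9.0000: CF_t = 2.300000, DF = 0.557435, PV = 1.282100
  t = 9.5000: CF_t = 2.300000, DF = 0.539627, PV = 1.241143
  t = 10.0000: CF_t = 102.300000, DF = 0.522388, PV = 53.440339
Price P = sum_t PV_t = 85.526923

Answer: Price = 85.5269


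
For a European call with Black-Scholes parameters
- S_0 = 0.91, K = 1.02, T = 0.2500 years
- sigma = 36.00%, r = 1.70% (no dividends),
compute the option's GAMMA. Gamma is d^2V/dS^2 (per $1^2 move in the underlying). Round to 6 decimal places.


d1 = -0.5203517043; d2 = -0.7003517043
phi(d1) = 0.3484287626; exp(-qT) = 1.0000000000; exp(-rT) = 0.9957590185
Gamma = exp(-qT) * phi(d1) / (S * sigma * sqrt(T)) = 1.0000000000 * 0.3484287626 / (0.9100 * 0.3600 * 0.5000000000) = 2.127160

Answer: Gamma = 2.127160


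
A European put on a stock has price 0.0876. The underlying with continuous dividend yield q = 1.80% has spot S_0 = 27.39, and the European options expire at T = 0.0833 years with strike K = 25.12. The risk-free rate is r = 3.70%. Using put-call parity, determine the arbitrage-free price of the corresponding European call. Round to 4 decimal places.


Answer: Call price = 2.3939

Derivation:
Put-call parity: C - P = S_0 * exp(-qT) - K * exp(-rT).
S_0 * exp(-qT) = 27.3900 * 0.99850172 = 27.34896221
K * exp(-rT) = 25.1200 * 0.99692264 = 25.04269684
C = P + S*exp(-qT) - K*exp(-rT)
C = 0.0876 + 27.34896221 - 25.04269684 = 2.3939


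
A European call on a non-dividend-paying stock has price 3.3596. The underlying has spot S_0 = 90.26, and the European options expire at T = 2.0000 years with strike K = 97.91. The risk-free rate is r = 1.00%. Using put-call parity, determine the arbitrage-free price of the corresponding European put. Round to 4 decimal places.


Answer: Put price = 9.0709

Derivation:
Put-call parity: C - P = S_0 * exp(-qT) - K * exp(-rT).
S_0 * exp(-qT) = 90.2600 * 1.00000000 = 90.26000000
K * exp(-rT) = 97.9100 * 0.98019867 = 95.97125210
P = C - S*exp(-qT) + K*exp(-rT)
P = 3.3596 - 90.26000000 + 95.97125210 = 9.0709


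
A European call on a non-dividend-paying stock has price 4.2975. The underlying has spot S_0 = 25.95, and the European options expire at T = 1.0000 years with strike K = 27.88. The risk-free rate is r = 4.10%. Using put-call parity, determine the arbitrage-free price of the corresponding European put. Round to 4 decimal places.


Answer: Put price = 5.1075

Derivation:
Put-call parity: C - P = S_0 * exp(-qT) - K * exp(-rT).
S_0 * exp(-qT) = 25.9500 * 1.00000000 = 25.95000000
K * exp(-rT) = 27.8800 * 0.95982913 = 26.76003614
P = C - S*exp(-qT) + K*exp(-rT)
P = 4.2975 - 25.95000000 + 26.76003614 = 5.1075


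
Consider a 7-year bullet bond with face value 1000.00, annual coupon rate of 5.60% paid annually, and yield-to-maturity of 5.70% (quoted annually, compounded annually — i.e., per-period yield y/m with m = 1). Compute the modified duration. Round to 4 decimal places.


Coupon per period c = face * coupon_rate / m = 56.000000
Periods per year m = 1; per-period yield y/m = 0.057000
Number of cashflows N = 7
Cashflows (t years, CF_t, discount factor 1/(1+y/m)^(m*t), PV):
  t = 1.0000: CF_t = 56.000000, DF = 0.946074, PV = 52.980132
  t = 2.0000: CF_t = 56.000000, DF = 0.895056, PV = 50.123115
  t = 3.0000: CF_t = 56.000000, DF = 0.846789, PV = 47.420165
  t = 4.0000: CF_t = 56.000000, DF = 0.801125, PV = 44.862976
  t = 5.0000: CF_t = 56.000000, DF = 0.757923, PV = 42.443686
  t = 6.0000: CF_t = 56.000000, DF = 0.717051, PV = 40.154859
  t = 7.0000: CF_t = 1056.000000, DF = 0.678383, PV = 716.372667
Price P = sum_t PV_t = 994.357600
First compute Macaulay numerator sum_t t * PV_t:
  t * PV_t at t = 1.0000: 52.980132
  t * PV_t at t = 2.0000: 100.246230
  t * PV_t at t = 3.0000: 142.260496
  t * PV_t at t = 4.0000: 179.451903
  t * PV_t at t = 5.0000: 212.218429
  t * PV_t at t = 6.0000: 240.929153
  t * PV_t at t = 7.0000: 5014.608668
Macaulay duration D = 5942.695012 / 994.357600 = 5.976416
Modified duration = D / (1 + y/m) = 5.976416 / (1 + 0.057000) = 5.654131

Answer: Modified duration = 5.6541


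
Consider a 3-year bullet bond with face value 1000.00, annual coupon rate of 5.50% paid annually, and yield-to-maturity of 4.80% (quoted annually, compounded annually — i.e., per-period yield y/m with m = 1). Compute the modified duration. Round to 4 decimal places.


Coupon per period c = face * coupon_rate / m = 55.000000
Periods per year m = 1; per-period yield y/m = 0.048000
Number of cashflows N = 3
Cashflows (t years, CF_t, discount factor 1/(1+y/m)^(m*t), PV):
  t = 1.0000: CF_t = 55.000000, DF = 0.954198, PV = 52.480916
  t = 2.0000: CF_t = 55.000000, DF = 0.910495, PV = 50.077210
  t = 3.0000: CF_t = 1055.000000, DF = 0.868793, PV = 916.576275
Price P = sum_t PV_t = 1019.134401
First compute Macaulay numerator sum_t t * PV_t:
  t * PV_t at t = 1.0000: 52.480916
  t * PV_t at t = 2.0000: 100.154420
  t * PV_t at t = 3.0000: 2749.728825
Macaulay duration D = 2902.364161 / 1019.134401 = 2.847872
Modified duration = D / (1 + y/m) = 2.847872 / (1 + 0.048000) = 2.717435

Answer: Modified duration = 2.7174


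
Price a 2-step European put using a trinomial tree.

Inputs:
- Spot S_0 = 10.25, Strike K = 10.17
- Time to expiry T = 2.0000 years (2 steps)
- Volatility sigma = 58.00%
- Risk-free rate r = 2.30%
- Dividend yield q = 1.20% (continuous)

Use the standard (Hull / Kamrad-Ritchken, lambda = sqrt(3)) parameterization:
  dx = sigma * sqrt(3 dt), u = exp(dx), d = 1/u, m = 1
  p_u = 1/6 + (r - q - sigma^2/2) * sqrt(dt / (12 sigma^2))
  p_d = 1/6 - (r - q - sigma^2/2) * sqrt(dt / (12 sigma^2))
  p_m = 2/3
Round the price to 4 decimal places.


Answer: Price = V(0,0) = 2.5049

Derivation:
dt = T/N = 1.000000; dx = sigma*sqrt(3*dt) = 1.004589
u = exp(dx) = 2.730786; d = 1/u = 0.366195
p_u = 0.088426, p_m = 0.666667, p_d = 0.244908
Discount per step: exp(-r*dt) = 0.977262
Stock lattice S(k, j) with j the centered position index:
  k=0: S(0,+0) = 10.2500
  k=1: S(1,-1) = 3.7535; S(1,+0) = 10.2500; S(1,+1) = 27.9906
  k=2: S(2,-2) = 1.3745; S(2,-1) = 3.7535; S(2,+0) = 10.2500; S(2,+1) = 27.9906; S(2,+2) = 76.4362
Terminal payoffs V(N, j) = max(K - S_T, 0):
  V(2,-2) = 8.795488; V(2,-1) = 6.416502; V(2,+0) = 0.000000; V(2,+1) = 0.000000; V(2,+2) = 0.000000
Backward induction: V(k, j) = exp(-r*dt) * [p_u * V(k+1, j+1) + p_m * V(k+1, j) + p_d * V(k+1, j-1)]
  V(1,-1) = exp(-r*dt) * [p_u*0.000000 + p_m*6.416502 + p_d*8.795488] = 6.285508
  V(1,+0) = exp(-r*dt) * [p_u*0.000000 + p_m*0.000000 + p_d*6.416502] = 1.535719
  V(1,+1) = exp(-r*dt) * [p_u*0.000000 + p_m*0.000000 + p_d*0.000000] = 0.000000
  V(0,+0) = exp(-r*dt) * [p_u*0.000000 + p_m*1.535719 + p_d*6.285508] = 2.504901


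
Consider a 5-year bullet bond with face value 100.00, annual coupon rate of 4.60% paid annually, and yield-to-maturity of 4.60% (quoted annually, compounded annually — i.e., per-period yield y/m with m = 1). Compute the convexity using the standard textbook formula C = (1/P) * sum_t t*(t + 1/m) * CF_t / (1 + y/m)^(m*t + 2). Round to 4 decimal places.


Answer: Convexity = 24.3593

Derivation:
Coupon per period c = face * coupon_rate / m = 4.600000
Periods per year m = 1; per-period yield y/m = 0.046000
Number of cashflows N = 5
Cashflows (t years, CF_t, discount factor 1/(1+y/m)^(m*t), PV):
  t = 1.0000: CF_t = 4.600000, DF = 0.956023, PV = 4.397706
  t = 2.0000: CF_t = 4.600000, DF = 0.913980, PV = 4.204307
  t = 3.0000: CF_t = 4.600000, DF = 0.873786, PV = 4.019414
  t = 4.0000: CF_t = 4.600000, DF = 0.835359, PV = 3.842652
  t = 5.0000: CF_t = 104.600000, DF = 0.798623, PV = 83.535920
Price P = sum_t PV_t = 100.000000
Convexity numerator sum_t t*(t + 1/m) * CF_t / (1+y/m)^(m*t + 2):
  t = 1.0000: term = 8.038829
  t = 2.0000: term = 23.055914
  t = 3.0000: term = 44.083966
  t = 4.0000: term = 70.242138
  t = 5.0000: term = 2290.504490
Convexity = (1/P) * sum = 2435.925336 / 100.000000 = 24.359253


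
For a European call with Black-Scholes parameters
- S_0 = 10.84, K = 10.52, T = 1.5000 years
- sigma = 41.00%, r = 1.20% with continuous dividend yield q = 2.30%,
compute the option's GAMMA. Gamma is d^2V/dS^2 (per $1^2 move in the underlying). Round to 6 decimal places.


Answer: Gamma = 0.068124

Derivation:
d1 = 0.2778872204; d2 = -0.2242581768
phi(d1) = 0.3838324358; exp(-qT) = 0.9660883397; exp(-rT) = 0.9821610324
Gamma = exp(-qT) * phi(d1) / (S * sigma * sqrt(T)) = 0.9660883397 * 0.3838324358 / (10.8400 * 0.4100 * 1.2247448714) = 0.068124


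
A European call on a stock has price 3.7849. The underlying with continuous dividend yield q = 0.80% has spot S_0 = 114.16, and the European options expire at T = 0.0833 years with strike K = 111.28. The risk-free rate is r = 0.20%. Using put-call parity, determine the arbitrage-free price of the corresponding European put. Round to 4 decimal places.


Put-call parity: C - P = S_0 * exp(-qT) - K * exp(-rT).
S_0 * exp(-qT) = 114.1600 * 0.99933382 = 114.08394912
K * exp(-rT) = 111.2800 * 0.99983341 = 111.26146230
P = C - S*exp(-qT) + K*exp(-rT)
P = 3.7849 - 114.08394912 + 111.26146230 = 0.9624

Answer: Put price = 0.9624


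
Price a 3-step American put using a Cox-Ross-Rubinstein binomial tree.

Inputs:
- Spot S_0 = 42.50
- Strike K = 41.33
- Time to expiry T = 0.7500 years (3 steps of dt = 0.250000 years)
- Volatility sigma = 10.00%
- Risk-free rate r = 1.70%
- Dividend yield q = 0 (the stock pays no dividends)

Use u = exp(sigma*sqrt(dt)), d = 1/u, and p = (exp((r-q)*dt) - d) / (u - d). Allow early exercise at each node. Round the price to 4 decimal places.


dt = T/N = 0.250000
u = exp(sigma*sqrt(dt)) = 1.051271; d = 1/u = 0.951229
p = (exp((r-q)*dt) - d) / (u - d) = 0.530075
Discount per step: exp(-r*dt) = 0.995759
Stock lattice S(k, i) with i counting down-moves:
  k=0: S(0,0) = 42.5000
  k=1: S(1,0) = 44.6790; S(1,1) = 40.4273
  k=2: S(2,0) = 46.9698; S(2,1) = 42.5000; S(2,2) = 38.4556
  k=3: S(3,0) = 49.3780; S(3,1) = 44.6790; S(3,2) = 40.4273; S(3,3) = 36.5801
Terminal payoffs V(N, i) = max(K - S_T, 0):
  V(3,0) = 0.000000; V(3,1) = 0.000000; V(3,2) = 0.902749; V(3,3) = 4.749911
Backward induction: V(k, i) = exp(-r*dt) * [p * V(k+1, i) + (1-p) * V(k+1, i+1)]; then take max(V_cont, immediate exercise) for American.
  V(2,0) = exp(-r*dt) * [p*0.000000 + (1-p)*0.000000] = 0.000000; exercise = 0.000000; V(2,0) = max -> 0.000000
  V(2,1) = exp(-r*dt) * [p*0.000000 + (1-p)*0.902749] = 0.422425; exercise = 0.000000; V(2,1) = max -> 0.422425
  V(2,2) = exp(-r*dt) * [p*0.902749 + (1-p)*4.749911] = 2.699130; exercise = 2.874410; V(2,2) = max -> 2.874410
  V(1,0) = exp(-r*dt) * [p*0.000000 + (1-p)*0.422425] = 0.197666; exercise = 0.000000; V(1,0) = max -> 0.197666
  V(1,1) = exp(-r*dt) * [p*0.422425 + (1-p)*2.874410] = 1.567995; exercise = 0.902749; V(1,1) = max -> 1.567995
  V(0,0) = exp(-r*dt) * [p*0.197666 + (1-p)*1.567995] = 0.838048; exercise = 0.000000; V(0,0) = max -> 0.838048

Answer: Price = V(0,0) = 0.8380


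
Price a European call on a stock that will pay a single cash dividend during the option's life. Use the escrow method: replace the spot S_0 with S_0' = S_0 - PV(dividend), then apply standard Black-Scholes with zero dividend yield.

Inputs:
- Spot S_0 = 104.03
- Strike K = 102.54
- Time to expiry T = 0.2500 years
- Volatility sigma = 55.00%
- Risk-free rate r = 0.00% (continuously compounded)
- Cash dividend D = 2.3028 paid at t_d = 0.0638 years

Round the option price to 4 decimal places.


PV(D) = D * exp(-r * t_d) = 2.3028 * 1.00000000 = 2.30280000
S_0' = S_0 - PV(D) = 104.0300 - 2.30280000 = 101.72720000
d1 = (ln(S_0'/K) + (r + sigma^2/2)*T) / (sigma*sqrt(T)) = 0.10856092
d2 = d1 - sigma*sqrt(T) = -0.16643908
exp(-rT) = 1.00000000
N(d1) = 0.54322462; N(d2) = 0.43390571
C = S_0' * N(d1) - K * exp(-rT) * N(d2) = 101.72720000 * 0.54322462 - 102.5400 * 1.00000000 * 0.43390571 = 10.7680

Answer: Price = 10.7680


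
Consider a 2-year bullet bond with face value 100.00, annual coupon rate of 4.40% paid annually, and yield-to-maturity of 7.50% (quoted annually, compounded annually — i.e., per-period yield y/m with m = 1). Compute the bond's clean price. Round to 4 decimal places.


Coupon per period c = face * coupon_rate / m = 4.400000
Periods per year m = 1; per-period yield y/m = 0.075000
Number of cashflows N = 2
Cashflows (t years, CF_t, discount factor 1/(1+y/m)^(m*t), PV):
  t = 1.0000: CF_t = 4.400000, DF = 0.930233, PV = 4.093023
  t = 2.0000: CF_t = 104.400000, DF = 0.865333, PV = 90.340725
Price P = sum_t PV_t = 94.433748

Answer: Price = 94.4337


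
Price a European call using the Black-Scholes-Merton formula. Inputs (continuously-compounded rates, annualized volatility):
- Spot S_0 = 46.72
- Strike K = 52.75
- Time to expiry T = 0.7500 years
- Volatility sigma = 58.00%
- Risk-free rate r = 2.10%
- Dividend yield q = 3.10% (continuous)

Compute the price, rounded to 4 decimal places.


d1 = (ln(S/K) + (r - q + 0.5*sigma^2) * T) / (sigma * sqrt(T)) = -0.00545782
d2 = d1 - sigma * sqrt(T) = -0.50775255
exp(-rT) = 0.98437338; exp(-qT) = 0.97701820
C = S_0 * exp(-qT) * N(d1) - K * exp(-rT) * N(d2)
N(d1) = 0.49782266; N(d2) = 0.30581344
C = 46.7200 * 0.97701820 * 0.49782266 - 52.7500 * 0.98437338 * 0.30581344 = 6.8442

Answer: Price = 6.8442


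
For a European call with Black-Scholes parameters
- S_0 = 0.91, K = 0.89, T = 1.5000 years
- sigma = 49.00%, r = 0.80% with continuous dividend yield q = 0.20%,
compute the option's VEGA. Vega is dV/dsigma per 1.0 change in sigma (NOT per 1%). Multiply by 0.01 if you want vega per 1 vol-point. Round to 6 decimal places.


Answer: Vega = 0.416653

Derivation:
d1 = 0.3520902168; d2 = -0.2480347702
phi(d1) = 0.3749651114; exp(-qT) = 0.9970044955; exp(-rT) = 0.9880717129
Vega = S * exp(-qT) * phi(d1) * sqrt(T) = 0.9100 * 0.9970044955 * 0.3749651114 * 1.2247448714 = 0.416653


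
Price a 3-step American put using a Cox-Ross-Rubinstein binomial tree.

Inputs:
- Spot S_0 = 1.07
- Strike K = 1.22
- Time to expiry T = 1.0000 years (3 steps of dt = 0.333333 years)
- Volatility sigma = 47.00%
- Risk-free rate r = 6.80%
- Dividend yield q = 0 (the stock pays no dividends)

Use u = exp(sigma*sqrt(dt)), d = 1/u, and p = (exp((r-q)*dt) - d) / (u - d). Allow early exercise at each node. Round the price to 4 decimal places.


dt = T/N = 0.333333
u = exp(sigma*sqrt(dt)) = 1.311740; d = 1/u = 0.762346
p = (exp((r-q)*dt) - d) / (u - d) = 0.474303
Discount per step: exp(-r*dt) = 0.977588
Stock lattice S(k, i) with i counting down-moves:
  k=0: S(0,0) = 1.0700
  k=1: S(1,0) = 1.4036; S(1,1) = 0.8157
  k=2: S(2,0) = 1.8411; S(2,1) = 1.0700; S(2,2) = 0.6219
  k=3: S(3,0) = 2.4151; S(3,1) = 1.4036; S(3,2) = 0.8157; S(3,3) = 0.4741
Terminal payoffs V(N, i) = max(K - S_T, 0):
  V(3,0) = 0.000000; V(3,1) = 0.000000; V(3,2) = 0.404290; V(3,3) = 0.745932
Backward induction: V(k, i) = exp(-r*dt) * [p * V(k+1, i) + (1-p) * V(k+1, i+1)]; then take max(V_cont, immediate exercise) for American.
  V(2,0) = exp(-r*dt) * [p*0.000000 + (1-p)*0.000000] = 0.000000; exercise = 0.000000; V(2,0) = max -> 0.000000
  V(2,1) = exp(-r*dt) * [p*0.000000 + (1-p)*0.404290] = 0.207771; exercise = 0.150000; V(2,1) = max -> 0.207771
  V(2,2) = exp(-r*dt) * [p*0.404290 + (1-p)*0.745932] = 0.570804; exercise = 0.598146; V(2,2) = max -> 0.598146
  V(1,0) = exp(-r*dt) * [p*0.000000 + (1-p)*0.207771] = 0.106776; exercise = 0.000000; V(1,0) = max -> 0.106776
  V(1,1) = exp(-r*dt) * [p*0.207771 + (1-p)*0.598146] = 0.403734; exercise = 0.404290; V(1,1) = max -> 0.404290
  V(0,0) = exp(-r*dt) * [p*0.106776 + (1-p)*0.404290] = 0.257280; exercise = 0.150000; V(0,0) = max -> 0.257280

Answer: Price = V(0,0) = 0.2573


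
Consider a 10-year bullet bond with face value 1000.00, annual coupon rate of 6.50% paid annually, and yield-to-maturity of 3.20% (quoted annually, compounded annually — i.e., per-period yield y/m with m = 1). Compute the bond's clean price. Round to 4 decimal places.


Coupon per period c = face * coupon_rate / m = 65.000000
Periods per year m = 1; per-period yield y/m = 0.032000
Number of cashflows N = 10
Cashflows (t years, CF_t, discount factor 1/(1+y/m)^(m*t), PV):
  t = 1.0000: CF_t = 65.000000, DF = 0.968992, PV = 62.984496
  t = 2.0000: CF_t = 65.000000, DF = 0.938946, PV = 61.031488
  t = 3.0000: CF_t = 65.000000, DF = 0.909831, PV = 59.139039
  t = 4.0000: CF_t = 65.000000, DF = 0.881620, PV = 57.305271
  t = 5.0000: CF_t = 65.000000, DF = 0.854283, PV = 55.528363
  t = 6.0000: CF_t = 65.000000, DF = 0.827793, PV = 53.806553
  t = 7.0000: CF_t = 65.000000, DF = 0.802125, PV = 52.138133
  t = 8.0000: CF_t = 65.000000, DF = 0.777253, PV = 50.521447
  t = 9.0000: CF_t = 65.000000, DF = 0.753152, PV = 48.954890
  t = 10.0000: CF_t = 1065.000000, DF = 0.729799, PV = 777.235511
Price P = sum_t PV_t = 1278.645192

Answer: Price = 1278.6452


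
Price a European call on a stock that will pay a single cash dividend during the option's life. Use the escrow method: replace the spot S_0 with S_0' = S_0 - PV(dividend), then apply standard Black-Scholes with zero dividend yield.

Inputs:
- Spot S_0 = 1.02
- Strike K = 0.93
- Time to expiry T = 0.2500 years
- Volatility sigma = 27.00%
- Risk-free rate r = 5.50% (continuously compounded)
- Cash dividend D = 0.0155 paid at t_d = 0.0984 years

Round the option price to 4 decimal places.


PV(D) = D * exp(-r * t_d) = 0.0155 * 0.99460262 = 0.01541634
S_0' = S_0 - PV(D) = 1.0200 - 0.01541634 = 1.00458366
d1 = (ln(S_0'/K) + (r + sigma^2/2)*T) / (sigma*sqrt(T)) = 0.74078799
d2 = d1 - sigma*sqrt(T) = 0.60578799
exp(-rT) = 0.98634410
N(d1) = 0.77058900; N(d2) = 0.72767223
C = S_0' * N(d1) - K * exp(-rT) * N(d2) = 1.00458366 * 0.77058900 - 0.9300 * 0.98634410 * 0.72767223 = 0.1066

Answer: Price = 0.1066


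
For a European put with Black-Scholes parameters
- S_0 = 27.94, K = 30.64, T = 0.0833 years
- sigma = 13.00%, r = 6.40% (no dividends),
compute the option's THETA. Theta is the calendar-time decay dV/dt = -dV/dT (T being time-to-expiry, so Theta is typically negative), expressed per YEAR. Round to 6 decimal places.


d1 = -2.2977426943; d2 = -2.3352629555
phi(d1) = 0.0284744160; exp(-qT) = 1.0000000000; exp(-rT) = 0.9946829856
Theta = -S*exp(-qT)*phi(d1)*sigma/(2*sqrt(T)) + r*K*exp(-rT)*N(-d2) - q*S*exp(-qT)*N(-d1)
N(-d1) = 0.9892117810; N(-d2) = 0.9902351559; sqrt(T) = 0.2886173938
Term 1 = -27.9400 * 1.0000000000 * 0.0284744160 * 0.1300 / (2 * 0.2886173938) = -0.1791728011
Term 2 = 0.0640 * 30.6400 * 0.9946829856 * 0.9902351559 = 1.9314868914
Term 3 = 0 (no dividend yield, q = 0)
Theta = -0.1791728011 + (1.9314868914) + (0.0000000000) = 1.752314

Answer: Theta = 1.752314


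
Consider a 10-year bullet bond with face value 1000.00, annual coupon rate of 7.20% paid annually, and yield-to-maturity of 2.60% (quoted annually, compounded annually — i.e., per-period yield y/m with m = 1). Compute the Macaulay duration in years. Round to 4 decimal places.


Coupon per period c = face * coupon_rate / m = 72.000000
Periods per year m = 1; per-period yield y/m = 0.026000
Number of cashflows N = 10
Cashflows (t years, CF_t, discount factor 1/(1+y/m)^(m*t), PV):
  t = 1.0000: CF_t = 72.000000, DF = 0.974659, PV = 70.175439
  t = 2.0000: CF_t = 72.000000, DF = 0.949960, PV = 68.397114
  t = 3.0000: CF_t = 72.000000, DF = 0.925887, PV = 66.663853
  t = 4.0000: CF_t = 72.000000, DF = 0.902424, PV = 64.974516
  t = 5.0000: CF_t = 72.000000, DF = 0.879555, PV = 63.327988
  t = 6.0000: CF_t = 72.000000, DF = 0.857266, PV = 61.723186
  t = 7.0000: CF_t = 72.000000, DF = 0.835542, PV = 60.159050
  t = 8.0000: CF_t = 72.000000, DF = 0.814369, PV = 58.634552
  t = 9.0000: CF_t = 72.000000, DF = 0.793732, PV = 57.148686
  t = 10.0000: CF_t = 1072.000000, DF = 0.773618, PV = 829.318164
Price P = sum_t PV_t = 1400.522548
Macaulay numerator sum_t t * PV_t:
  t * PV_t at t = 1.0000: 70.175439
  t * PV_t at t = 2.0000: 136.794227
  t * PV_t at t = 3.0000: 199.991560
  t * PV_t at t = 4.0000: 259.898064
  t * PV_t at t = 5.0000: 316.639942
  t * PV_t at t = 6.0000: 370.339113
  t * PV_t at t = 7.0000: 421.113351
  t * PV_t at t = 8.0000: 469.076415
  t * PV_t at t = 9.0000: 514.338174
  t * PV_t at t = 10.0000: 8293.181641
Macaulay duration D = (sum_t t * PV_t) / P = 11051.547927 / 1400.522548 = 7.891017

Answer: Macaulay duration = 7.8910 years


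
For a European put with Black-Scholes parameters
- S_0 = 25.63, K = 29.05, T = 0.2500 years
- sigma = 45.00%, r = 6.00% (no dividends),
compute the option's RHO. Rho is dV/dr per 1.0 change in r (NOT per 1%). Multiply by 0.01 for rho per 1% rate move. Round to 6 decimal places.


Answer: Rho = -5.198274

Derivation:
d1 = -0.3775219685; d2 = -0.6025219685
phi(d1) = 0.3715024011; exp(-qT) = 1.0000000000; exp(-rT) = 0.9851119396
N(-d2) = 0.7265866278
Rho = -K*T*exp(-rT)*N(-d2) = -29.0500 * 0.2500 * 0.9851119396 * 0.7265866278 = -5.198274


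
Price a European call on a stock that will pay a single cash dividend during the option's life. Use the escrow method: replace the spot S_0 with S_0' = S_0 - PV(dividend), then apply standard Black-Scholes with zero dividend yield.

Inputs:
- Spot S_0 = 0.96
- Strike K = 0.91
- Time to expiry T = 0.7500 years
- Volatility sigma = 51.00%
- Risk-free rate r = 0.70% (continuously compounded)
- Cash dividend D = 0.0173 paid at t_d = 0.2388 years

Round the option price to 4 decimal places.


PV(D) = D * exp(-r * t_d) = 0.0173 * 0.99832980 = 0.01727111
S_0' = S_0 - PV(D) = 0.9600 - 0.01727111 = 0.94272889
d1 = (ln(S_0'/K) + (r + sigma^2/2)*T) / (sigma*sqrt(T)) = 0.31272381
d2 = d1 - sigma*sqrt(T) = -0.12894915
exp(-rT) = 0.99476376
N(d1) = 0.62275475; N(d2) = 0.44869894
C = S_0' * N(d1) - K * exp(-rT) * N(d2) = 0.94272889 * 0.62275475 - 0.9100 * 0.99476376 * 0.44869894 = 0.1809

Answer: Price = 0.1809


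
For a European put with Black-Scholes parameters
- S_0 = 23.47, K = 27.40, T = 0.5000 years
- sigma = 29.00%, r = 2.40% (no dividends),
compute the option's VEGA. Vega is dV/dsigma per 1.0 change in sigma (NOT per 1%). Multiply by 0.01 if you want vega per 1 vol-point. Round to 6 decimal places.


Answer: Vega = 5.550152

Derivation:
d1 = -0.5939453304; d2 = -0.7990062970
phi(d1) = 0.3344312133; exp(-qT) = 1.0000000000; exp(-rT) = 0.9880717129
Vega = S * exp(-qT) * phi(d1) * sqrt(T) = 23.4700 * 1.0000000000 * 0.3344312133 * 0.7071067812 = 5.550152


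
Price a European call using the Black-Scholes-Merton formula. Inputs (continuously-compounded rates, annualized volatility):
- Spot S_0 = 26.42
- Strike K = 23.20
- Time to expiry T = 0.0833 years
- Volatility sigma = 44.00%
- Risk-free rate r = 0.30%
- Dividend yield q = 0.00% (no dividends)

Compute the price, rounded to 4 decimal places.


Answer: Price = 3.4750

Derivation:
d1 = (ln(S/K) + (r - q + 0.5*sigma^2) * T) / (sigma * sqrt(T)) = 1.08890905
d2 = d1 - sigma * sqrt(T) = 0.96191740
exp(-rT) = 0.99975013; exp(-qT) = 1.00000000
C = S_0 * exp(-qT) * N(d1) - K * exp(-rT) * N(d2)
N(d1) = 0.86190300; N(d2) = 0.83195445
C = 26.4200 * 1.00000000 * 0.86190300 - 23.2000 * 0.99975013 * 0.83195445 = 3.4750


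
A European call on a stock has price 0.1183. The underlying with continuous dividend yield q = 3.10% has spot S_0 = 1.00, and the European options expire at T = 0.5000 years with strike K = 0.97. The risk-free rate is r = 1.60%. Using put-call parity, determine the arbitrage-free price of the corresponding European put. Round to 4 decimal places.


Answer: Put price = 0.0960

Derivation:
Put-call parity: C - P = S_0 * exp(-qT) - K * exp(-rT).
S_0 * exp(-qT) = 1.0000 * 0.98461951 = 0.98461951
K * exp(-rT) = 0.9700 * 0.99203191 = 0.96227096
P = C - S*exp(-qT) + K*exp(-rT)
P = 0.1183 - 0.98461951 + 0.96227096 = 0.0960


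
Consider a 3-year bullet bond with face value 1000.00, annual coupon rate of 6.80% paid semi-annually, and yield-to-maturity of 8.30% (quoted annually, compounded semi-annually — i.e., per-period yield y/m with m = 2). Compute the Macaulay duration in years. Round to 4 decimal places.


Coupon per period c = face * coupon_rate / m = 34.000000
Periods per year m = 2; per-period yield y/m = 0.041500
Number of cashflows N = 6
Cashflows (t years, CF_t, discount factor 1/(1+y/m)^(m*t), PV):
  t = 0.5000: CF_t = 34.000000, DF = 0.960154, PV = 32.645223
  t = 1.0000: CF_t = 34.000000, DF = 0.921895, PV = 31.344429
  t = 1.5000: CF_t = 34.000000, DF = 0.885161, PV = 30.095468
  t = 2.0000: CF_t = 34.000000, DF = 0.849890, PV = 28.896272
  t = 2.5000: CF_t = 34.000000, DF = 0.816025, PV = 27.744861
  t = 3.0000: CF_t = 1034.000000, DF = 0.783510, PV = 810.148987
Price P = sum_t PV_t = 960.875239
Macaulay numerator sum_t t * PV_t:
  t * PV_t at t = 0.5000: 16.322612
  t * PV_t at t = 1.0000: 31.344429
  t * PV_t at t = 1.5000: 45.143201
  t * PV_t at t = 2.0000: 57.792544
  t * PV_t at t = 2.5000: 69.362151
  t * PV_t at t = 3.0000: 2430.446960
Macaulay duration D = (sum_t t * PV_t) / P = 2650.411898 / 960.875239 = 2.758331

Answer: Macaulay duration = 2.7583 years


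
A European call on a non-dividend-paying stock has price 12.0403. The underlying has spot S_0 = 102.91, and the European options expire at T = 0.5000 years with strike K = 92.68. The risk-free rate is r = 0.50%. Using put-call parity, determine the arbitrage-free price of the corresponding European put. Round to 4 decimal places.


Answer: Put price = 1.5789

Derivation:
Put-call parity: C - P = S_0 * exp(-qT) - K * exp(-rT).
S_0 * exp(-qT) = 102.9100 * 1.00000000 = 102.91000000
K * exp(-rT) = 92.6800 * 0.99750312 = 92.44858938
P = C - S*exp(-qT) + K*exp(-rT)
P = 12.0403 - 102.91000000 + 92.44858938 = 1.5789


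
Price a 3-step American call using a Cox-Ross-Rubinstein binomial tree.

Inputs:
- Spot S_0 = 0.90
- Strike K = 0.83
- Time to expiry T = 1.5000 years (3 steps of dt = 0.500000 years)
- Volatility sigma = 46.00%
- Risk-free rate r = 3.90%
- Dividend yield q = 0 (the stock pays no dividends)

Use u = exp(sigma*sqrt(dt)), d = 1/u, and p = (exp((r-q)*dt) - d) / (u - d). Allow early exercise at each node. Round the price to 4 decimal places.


dt = T/N = 0.500000
u = exp(sigma*sqrt(dt)) = 1.384403; d = 1/u = 0.722333
p = (exp((r-q)*dt) - d) / (u - d) = 0.449134
Discount per step: exp(-r*dt) = 0.980689
Stock lattice S(k, i) with i counting down-moves:
  k=0: S(0,0) = 0.9000
  k=1: S(1,0) = 1.2460; S(1,1) = 0.6501
  k=2: S(2,0) = 1.7249; S(2,1) = 0.9000; S(2,2) = 0.4696
  k=3: S(3,0) = 2.3880; S(3,1) = 1.2460; S(3,2) = 0.6501; S(3,3) = 0.3392
Terminal payoffs V(N, i) = max(S_T - K, 0):
  V(3,0) = 1.557978; V(3,1) = 0.415963; V(3,2) = 0.000000; V(3,3) = 0.000000
Backward induction: V(k, i) = exp(-r*dt) * [p * V(k+1, i) + (1-p) * V(k+1, i+1)]; then take max(V_cont, immediate exercise) for American.
  V(2,0) = exp(-r*dt) * [p*1.557978 + (1-p)*0.415963] = 0.910943; exercise = 0.894915; V(2,0) = max -> 0.910943
  V(2,1) = exp(-r*dt) * [p*0.415963 + (1-p)*0.000000] = 0.183215; exercise = 0.070000; V(2,1) = max -> 0.183215
  V(2,2) = exp(-r*dt) * [p*0.000000 + (1-p)*0.000000] = 0.000000; exercise = 0.000000; V(2,2) = max -> 0.000000
  V(1,0) = exp(-r*dt) * [p*0.910943 + (1-p)*0.183215] = 0.500213; exercise = 0.415963; V(1,0) = max -> 0.500213
  V(1,1) = exp(-r*dt) * [p*0.183215 + (1-p)*0.000000] = 0.080699; exercise = 0.000000; V(1,1) = max -> 0.080699
  V(0,0) = exp(-r*dt) * [p*0.500213 + (1-p)*0.080699] = 0.263920; exercise = 0.070000; V(0,0) = max -> 0.263920

Answer: Price = V(0,0) = 0.2639


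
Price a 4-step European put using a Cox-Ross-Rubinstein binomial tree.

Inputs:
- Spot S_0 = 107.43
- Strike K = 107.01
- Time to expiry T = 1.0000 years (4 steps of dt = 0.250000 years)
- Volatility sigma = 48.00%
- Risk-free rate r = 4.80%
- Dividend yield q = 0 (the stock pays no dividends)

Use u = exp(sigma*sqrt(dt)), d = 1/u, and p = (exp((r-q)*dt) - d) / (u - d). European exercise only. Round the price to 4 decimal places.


dt = T/N = 0.250000
u = exp(sigma*sqrt(dt)) = 1.271249; d = 1/u = 0.786628
p = (exp((r-q)*dt) - d) / (u - d) = 0.465197
Discount per step: exp(-r*dt) = 0.988072
Stock lattice S(k, i) with i counting down-moves:
  k=0: S(0,0) = 107.4300
  k=1: S(1,0) = 136.5703; S(1,1) = 84.5074
  k=2: S(2,0) = 173.6149; S(2,1) = 107.4300; S(2,2) = 66.4759
  k=3: S(3,0) = 220.7078; S(3,1) = 136.5703; S(3,2) = 84.5074; S(3,3) = 52.2918
  k=4: S(4,0) = 280.5746; S(4,1) = 173.6149; S(4,2) = 107.4300; S(4,3) = 66.4759; S(4,4) = 41.1342
Terminal payoffs V(N, i) = max(K - S_T, 0):
  V(4,0) = 0.000000; V(4,1) = 0.000000; V(4,2) = 0.000000; V(4,3) = 40.534100; V(4,4) = 65.875817
Backward induction: V(k, i) = exp(-r*dt) * [p * V(k+1, i) + (1-p) * V(k+1, i+1)].
  V(3,0) = exp(-r*dt) * [p*0.000000 + (1-p)*0.000000] = 0.000000
  V(3,1) = exp(-r*dt) * [p*0.000000 + (1-p)*0.000000] = 0.000000
  V(3,2) = exp(-r*dt) * [p*0.000000 + (1-p)*40.534100] = 21.419175
  V(3,3) = exp(-r*dt) * [p*40.534100 + (1-p)*65.875817] = 53.441759
  V(2,0) = exp(-r*dt) * [p*0.000000 + (1-p)*0.000000] = 0.000000
  V(2,1) = exp(-r*dt) * [p*0.000000 + (1-p)*21.419175] = 11.318398
  V(2,2) = exp(-r*dt) * [p*21.419175 + (1-p)*53.441759] = 38.085170
  V(1,0) = exp(-r*dt) * [p*0.000000 + (1-p)*11.318398] = 5.980908
  V(1,1) = exp(-r*dt) * [p*11.318398 + (1-p)*38.085170] = 25.327583
  V(0,0) = exp(-r*dt) * [p*5.980908 + (1-p)*25.327583] = 16.132806

Answer: Price = V(0,0) = 16.1328


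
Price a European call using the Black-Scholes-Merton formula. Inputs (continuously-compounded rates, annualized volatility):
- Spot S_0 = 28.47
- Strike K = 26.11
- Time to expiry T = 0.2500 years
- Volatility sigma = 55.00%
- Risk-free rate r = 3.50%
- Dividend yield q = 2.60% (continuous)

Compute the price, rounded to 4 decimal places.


Answer: Price = 4.3155

Derivation:
d1 = (ln(S/K) + (r - q + 0.5*sigma^2) * T) / (sigma * sqrt(T)) = 0.46034552
d2 = d1 - sigma * sqrt(T) = 0.18534552
exp(-rT) = 0.99128817; exp(-qT) = 0.99352108
C = S_0 * exp(-qT) * N(d1) - K * exp(-rT) * N(d2)
N(d1) = 0.67736588; N(d2) = 0.57352098
C = 28.4700 * 0.99352108 * 0.67736588 - 26.1100 * 0.99128817 * 0.57352098 = 4.3155


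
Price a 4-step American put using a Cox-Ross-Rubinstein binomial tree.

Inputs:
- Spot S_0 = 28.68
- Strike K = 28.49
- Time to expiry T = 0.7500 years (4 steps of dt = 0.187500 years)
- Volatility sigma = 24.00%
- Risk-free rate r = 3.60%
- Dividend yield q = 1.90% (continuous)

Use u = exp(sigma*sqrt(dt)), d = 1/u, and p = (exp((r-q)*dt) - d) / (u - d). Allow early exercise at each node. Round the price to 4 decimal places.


Answer: Price = V(0,0) = 1.9961

Derivation:
dt = T/N = 0.187500
u = exp(sigma*sqrt(dt)) = 1.109515; d = 1/u = 0.901295
p = (exp((r-q)*dt) - d) / (u - d) = 0.489375
Discount per step: exp(-r*dt) = 0.993273
Stock lattice S(k, i) with i counting down-moves:
  k=0: S(0,0) = 28.6800
  k=1: S(1,0) = 31.8209; S(1,1) = 25.8491
  k=2: S(2,0) = 35.3058; S(2,1) = 28.6800; S(2,2) = 23.2977
  k=3: S(3,0) = 39.1723; S(3,1) = 31.8209; S(3,2) = 25.8491; S(3,3) = 20.9981
  k=4: S(4,0) = 43.4622; S(4,1) = 35.3058; S(4,2) = 28.6800; S(4,3) = 23.2977; S(4,4) = 18.9255
Terminal payoffs V(N, i) = max(K - S_T, 0):
  V(4,0) = 0.000000; V(4,1) = 0.000000; V(4,2) = 0.000000; V(4,3) = 5.192317; V(4,4) = 9.564545
Backward induction: V(k, i) = exp(-r*dt) * [p * V(k+1, i) + (1-p) * V(k+1, i+1)]; then take max(V_cont, immediate exercise) for American.
  V(3,0) = exp(-r*dt) * [p*0.000000 + (1-p)*0.000000] = 0.000000; exercise = 0.000000; V(3,0) = max -> 0.000000
  V(3,1) = exp(-r*dt) * [p*0.000000 + (1-p)*0.000000] = 0.000000; exercise = 0.000000; V(3,1) = max -> 0.000000
  V(3,2) = exp(-r*dt) * [p*0.000000 + (1-p)*5.192317] = 2.633489; exercise = 2.640869; V(3,2) = max -> 2.640869
  V(3,3) = exp(-r*dt) * [p*5.192317 + (1-p)*9.564545] = 7.374935; exercise = 7.491923; V(3,3) = max -> 7.491923
  V(2,0) = exp(-r*dt) * [p*0.000000 + (1-p)*0.000000] = 0.000000; exercise = 0.000000; V(2,0) = max -> 0.000000
  V(2,1) = exp(-r*dt) * [p*0.000000 + (1-p)*2.640869] = 1.339421; exercise = 0.000000; V(2,1) = max -> 1.339421
  V(2,2) = exp(-r*dt) * [p*2.640869 + (1-p)*7.491923] = 5.083507; exercise = 5.192317; V(2,2) = max -> 5.192317
  V(1,0) = exp(-r*dt) * [p*0.000000 + (1-p)*1.339421] = 0.679341; exercise = 0.000000; V(1,0) = max -> 0.679341
  V(1,1) = exp(-r*dt) * [p*1.339421 + (1-p)*5.192317] = 3.284559; exercise = 2.640869; V(1,1) = max -> 3.284559
  V(0,0) = exp(-r*dt) * [p*0.679341 + (1-p)*3.284559] = 1.996110; exercise = 0.000000; V(0,0) = max -> 1.996110
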